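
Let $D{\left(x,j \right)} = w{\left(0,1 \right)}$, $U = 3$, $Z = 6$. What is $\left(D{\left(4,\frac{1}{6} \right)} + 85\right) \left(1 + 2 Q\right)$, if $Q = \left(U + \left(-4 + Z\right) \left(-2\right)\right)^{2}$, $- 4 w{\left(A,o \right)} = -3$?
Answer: $\frac{1029}{4} \approx 257.25$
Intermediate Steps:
$w{\left(A,o \right)} = \frac{3}{4}$ ($w{\left(A,o \right)} = \left(- \frac{1}{4}\right) \left(-3\right) = \frac{3}{4}$)
$D{\left(x,j \right)} = \frac{3}{4}$
$Q = 1$ ($Q = \left(3 + \left(-4 + 6\right) \left(-2\right)\right)^{2} = \left(3 + 2 \left(-2\right)\right)^{2} = \left(3 - 4\right)^{2} = \left(-1\right)^{2} = 1$)
$\left(D{\left(4,\frac{1}{6} \right)} + 85\right) \left(1 + 2 Q\right) = \left(\frac{3}{4} + 85\right) \left(1 + 2 \cdot 1\right) = \frac{343 \left(1 + 2\right)}{4} = \frac{343}{4} \cdot 3 = \frac{1029}{4}$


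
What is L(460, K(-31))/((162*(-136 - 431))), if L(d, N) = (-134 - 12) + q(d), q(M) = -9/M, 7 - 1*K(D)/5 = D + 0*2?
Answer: 67169/42252840 ≈ 0.0015897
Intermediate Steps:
K(D) = 35 - 5*D (K(D) = 35 - 5*(D + 0*2) = 35 - 5*(D + 0) = 35 - 5*D)
L(d, N) = -146 - 9/d (L(d, N) = (-134 - 12) - 9/d = -146 - 9/d)
L(460, K(-31))/((162*(-136 - 431))) = (-146 - 9/460)/((162*(-136 - 431))) = (-146 - 9*1/460)/((162*(-567))) = (-146 - 9/460)/(-91854) = -67169/460*(-1/91854) = 67169/42252840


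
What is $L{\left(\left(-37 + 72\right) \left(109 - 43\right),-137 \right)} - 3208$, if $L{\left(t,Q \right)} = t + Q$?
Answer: $-1035$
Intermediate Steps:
$L{\left(t,Q \right)} = Q + t$
$L{\left(\left(-37 + 72\right) \left(109 - 43\right),-137 \right)} - 3208 = \left(-137 + \left(-37 + 72\right) \left(109 - 43\right)\right) - 3208 = \left(-137 + 35 \cdot 66\right) - 3208 = \left(-137 + 2310\right) - 3208 = 2173 - 3208 = -1035$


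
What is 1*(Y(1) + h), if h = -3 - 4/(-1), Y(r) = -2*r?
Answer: -1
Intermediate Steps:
h = 1 (h = -3 - 4*(-1) = -3 + 4 = 1)
1*(Y(1) + h) = 1*(-2*1 + 1) = 1*(-2 + 1) = 1*(-1) = -1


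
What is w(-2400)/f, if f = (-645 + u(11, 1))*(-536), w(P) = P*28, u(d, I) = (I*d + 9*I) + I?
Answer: -175/871 ≈ -0.20092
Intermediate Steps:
u(d, I) = 10*I + I*d (u(d, I) = (9*I + I*d) + I = 10*I + I*d)
w(P) = 28*P
f = 334464 (f = (-645 + 1*(10 + 11))*(-536) = (-645 + 1*21)*(-536) = (-645 + 21)*(-536) = -624*(-536) = 334464)
w(-2400)/f = (28*(-2400))/334464 = -67200*1/334464 = -175/871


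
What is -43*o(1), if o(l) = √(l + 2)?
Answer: -43*√3 ≈ -74.478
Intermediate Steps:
o(l) = √(2 + l)
-43*o(1) = -43*√(2 + 1) = -43*√3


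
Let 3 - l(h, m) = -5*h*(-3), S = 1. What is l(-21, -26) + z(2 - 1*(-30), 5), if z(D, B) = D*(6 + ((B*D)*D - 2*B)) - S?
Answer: 164029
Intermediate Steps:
l(h, m) = 3 - 15*h (l(h, m) = 3 - (-5*h)*(-3) = 3 - 15*h)
z(D, B) = -1 + D*(6 - 2*B + B*D²) (z(D, B) = D*(6 + ((B*D)*D - 2*B)) - 1*1 = D*(6 + (B*D² - 2*B)) - 1 = D*(6 + (-2*B + B*D²)) - 1 = D*(6 - 2*B + B*D²) - 1 = -1 + D*(6 - 2*B + B*D²))
l(-21, -26) + z(2 - 1*(-30), 5) = (3 - 15*(-21)) + (-1 + 6*(2 - 1*(-30)) + 5*(2 - 1*(-30))³ - 2*5*(2 - 1*(-30))) = (3 + 315) + (-1 + 6*(2 + 30) + 5*(2 + 30)³ - 2*5*(2 + 30)) = 318 + (-1 + 6*32 + 5*32³ - 2*5*32) = 318 + (-1 + 192 + 5*32768 - 320) = 318 + (-1 + 192 + 163840 - 320) = 318 + 163711 = 164029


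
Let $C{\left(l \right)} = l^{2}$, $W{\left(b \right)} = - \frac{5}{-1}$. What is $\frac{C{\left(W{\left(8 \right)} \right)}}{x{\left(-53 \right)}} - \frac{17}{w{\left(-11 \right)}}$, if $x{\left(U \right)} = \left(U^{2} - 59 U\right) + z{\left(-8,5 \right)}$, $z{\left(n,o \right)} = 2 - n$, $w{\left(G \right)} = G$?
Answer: $\frac{101357}{65406} \approx 1.5497$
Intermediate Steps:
$W{\left(b \right)} = 5$ ($W{\left(b \right)} = \left(-5\right) \left(-1\right) = 5$)
$x{\left(U \right)} = 10 + U^{2} - 59 U$ ($x{\left(U \right)} = \left(U^{2} - 59 U\right) + \left(2 - -8\right) = \left(U^{2} - 59 U\right) + \left(2 + 8\right) = \left(U^{2} - 59 U\right) + 10 = 10 + U^{2} - 59 U$)
$\frac{C{\left(W{\left(8 \right)} \right)}}{x{\left(-53 \right)}} - \frac{17}{w{\left(-11 \right)}} = \frac{5^{2}}{10 + \left(-53\right)^{2} - -3127} - \frac{17}{-11} = \frac{25}{10 + 2809 + 3127} - - \frac{17}{11} = \frac{25}{5946} + \frac{17}{11} = \frac{101357}{65406}$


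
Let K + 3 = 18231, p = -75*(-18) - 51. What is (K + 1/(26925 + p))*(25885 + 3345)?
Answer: 7518936271895/14112 ≈ 5.3280e+8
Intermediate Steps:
p = 1299 (p = 1350 - 51 = 1299)
K = 18228 (K = -3 + 18231 = 18228)
(K + 1/(26925 + p))*(25885 + 3345) = (18228 + 1/(26925 + 1299))*(25885 + 3345) = (18228 + 1/28224)*29230 = (514467073/28224)*29230 = 7518936271895/14112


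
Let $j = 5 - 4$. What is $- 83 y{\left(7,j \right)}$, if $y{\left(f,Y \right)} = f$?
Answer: $-581$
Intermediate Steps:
$j = 1$ ($j = 5 - 4 = 1$)
$- 83 y{\left(7,j \right)} = \left(-83\right) 7 = -581$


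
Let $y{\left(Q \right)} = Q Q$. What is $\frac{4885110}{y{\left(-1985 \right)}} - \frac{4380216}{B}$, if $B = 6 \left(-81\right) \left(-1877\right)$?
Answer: $- \frac{426757725806}{119811997665} \approx -3.5619$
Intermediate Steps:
$y{\left(Q \right)} = Q^{2}$
$B = 912222$ ($B = \left(-486\right) \left(-1877\right) = 912222$)
$\frac{4885110}{y{\left(-1985 \right)}} - \frac{4380216}{B} = \frac{4885110}{\left(-1985\right)^{2}} - \frac{4380216}{912222} = \frac{4885110}{3940225} - \frac{730036}{152037} = 4885110 \cdot \frac{1}{3940225} - \frac{730036}{152037} = \frac{977022}{788045} - \frac{730036}{152037} = - \frac{426757725806}{119811997665}$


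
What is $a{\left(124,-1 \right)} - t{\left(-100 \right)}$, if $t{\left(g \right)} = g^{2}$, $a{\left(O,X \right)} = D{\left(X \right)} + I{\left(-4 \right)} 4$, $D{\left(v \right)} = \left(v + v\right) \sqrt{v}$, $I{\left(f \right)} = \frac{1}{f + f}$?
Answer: $- \frac{20001}{2} - 2 i \approx -10001.0 - 2.0 i$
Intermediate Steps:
$I{\left(f \right)} = \frac{1}{2 f}$
$D{\left(v \right)} = 2 v^{\frac{3}{2}}$ ($D{\left(v \right)} = 2 v \sqrt{v} = 2 v^{\frac{3}{2}}$)
$a{\left(O,X \right)} = - \frac{1}{2} + 2 X^{\frac{3}{2}}$ ($a{\left(O,X \right)} = 2 X^{\frac{3}{2}} + \frac{1}{2 \left(-4\right)} 4 = 2 X^{\frac{3}{2}} + \frac{1}{2} \left(- \frac{1}{4}\right) 4 = 2 X^{\frac{3}{2}} - \frac{1}{2} = - \frac{1}{2} + 2 X^{\frac{3}{2}}$)
$a{\left(124,-1 \right)} - t{\left(-100 \right)} = \left(- \frac{1}{2} + 2 \left(-1\right)^{\frac{3}{2}}\right) - \left(-100\right)^{2} = \left(- \frac{1}{2} + 2 \left(- i\right)\right) - 10000 = \left(- \frac{1}{2} - 2 i\right) - 10000 = - \frac{20001}{2} - 2 i$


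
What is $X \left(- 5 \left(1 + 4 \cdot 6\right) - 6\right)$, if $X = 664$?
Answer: $-86984$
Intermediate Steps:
$X \left(- 5 \left(1 + 4 \cdot 6\right) - 6\right) = 664 \left(- 5 \left(1 + 4 \cdot 6\right) - 6\right) = 664 \left(- 5 \left(1 + 24\right) - 6\right) = 664 \left(\left(-5\right) 25 - 6\right) = 664 \left(-125 - 6\right) = 664 \left(-131\right) = -86984$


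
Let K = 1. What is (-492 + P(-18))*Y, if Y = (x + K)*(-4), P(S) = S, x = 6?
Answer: 14280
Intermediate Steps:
Y = -28 (Y = (6 + 1)*(-4) = 7*(-4) = -28)
(-492 + P(-18))*Y = (-492 - 18)*(-28) = -510*(-28) = 14280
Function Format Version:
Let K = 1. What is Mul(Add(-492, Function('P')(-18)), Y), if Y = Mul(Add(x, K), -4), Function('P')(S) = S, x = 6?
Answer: 14280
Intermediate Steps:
Y = -28 (Y = Mul(Add(6, 1), -4) = Mul(7, -4) = -28)
Mul(Add(-492, Function('P')(-18)), Y) = Mul(Add(-492, -18), -28) = Mul(-510, -28) = 14280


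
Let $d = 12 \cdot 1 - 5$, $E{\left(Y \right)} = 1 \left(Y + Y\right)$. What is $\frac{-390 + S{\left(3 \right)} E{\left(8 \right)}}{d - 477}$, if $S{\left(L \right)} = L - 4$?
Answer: $\frac{203}{235} \approx 0.86383$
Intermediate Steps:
$S{\left(L \right)} = -4 + L$ ($S{\left(L \right)} = L - 4 = -4 + L$)
$E{\left(Y \right)} = 2 Y$ ($E{\left(Y \right)} = 1 \cdot 2 Y = 2 Y$)
$d = 7$ ($d = 12 - 5 = 7$)
$\frac{-390 + S{\left(3 \right)} E{\left(8 \right)}}{d - 477} = \frac{-390 + \left(-4 + 3\right) 2 \cdot 8}{7 - 477} = \frac{-390 - 16}{-470} = \left(-390 - 16\right) \left(- \frac{1}{470}\right) = \left(-406\right) \left(- \frac{1}{470}\right) = \frac{203}{235}$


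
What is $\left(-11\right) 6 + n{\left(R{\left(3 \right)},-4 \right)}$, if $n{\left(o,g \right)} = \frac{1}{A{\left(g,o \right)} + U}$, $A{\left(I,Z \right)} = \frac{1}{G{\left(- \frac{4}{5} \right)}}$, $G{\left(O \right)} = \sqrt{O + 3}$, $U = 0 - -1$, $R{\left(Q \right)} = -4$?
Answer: $- \frac{385}{6} - \frac{\sqrt{55}}{6} \approx -65.403$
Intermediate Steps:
$U = 1$ ($U = 0 + 1 = 1$)
$G{\left(O \right)} = \sqrt{3 + O}$
$A{\left(I,Z \right)} = \frac{\sqrt{55}}{11}$ ($A{\left(I,Z \right)} = \frac{1}{\sqrt{3 - \frac{4}{5}}} = \frac{1}{\sqrt{\frac{11}{5}}} = \frac{1}{\frac{1}{5} \sqrt{55}} = \frac{\sqrt{55}}{11}$)
$n{\left(o,g \right)} = \frac{1}{1 + \frac{\sqrt{55}}{11}}$ ($n{\left(o,g \right)} = \frac{1}{\frac{\sqrt{55}}{11} + 1} = \frac{1}{1 + \frac{\sqrt{55}}{11}}$)
$\left(-11\right) 6 + n{\left(R{\left(3 \right)},-4 \right)} = \left(-11\right) 6 + \left(\frac{11}{6} - \frac{\sqrt{55}}{6}\right) = -66 + \left(\frac{11}{6} - \frac{\sqrt{55}}{6}\right) = - \frac{385}{6} - \frac{\sqrt{55}}{6}$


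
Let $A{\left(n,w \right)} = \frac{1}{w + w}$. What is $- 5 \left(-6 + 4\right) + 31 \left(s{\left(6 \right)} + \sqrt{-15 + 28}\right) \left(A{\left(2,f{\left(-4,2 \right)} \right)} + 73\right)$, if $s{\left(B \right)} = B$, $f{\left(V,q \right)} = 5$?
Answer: $\frac{68033}{5} + \frac{22661 \sqrt{13}}{10} \approx 21777.0$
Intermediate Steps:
$A{\left(n,w \right)} = \frac{1}{2 w}$
$- 5 \left(-6 + 4\right) + 31 \left(s{\left(6 \right)} + \sqrt{-15 + 28}\right) \left(A{\left(2,f{\left(-4,2 \right)} \right)} + 73\right) = - 5 \left(-6 + 4\right) + 31 \left(6 + \sqrt{-15 + 28}\right) \left(\frac{1}{2 \cdot 5} + 73\right) = \left(-5\right) \left(-2\right) + 31 \left(6 + \sqrt{13}\right) \left(\frac{1}{2} \cdot \frac{1}{5} + 73\right) = 10 + 31 \left(6 + \sqrt{13}\right) \left(\frac{1}{10} + 73\right) = 10 + 31 \left(6 + \sqrt{13}\right) \frac{731}{10} = 10 + 31 \left(\frac{2193}{5} + \frac{731 \sqrt{13}}{10}\right) = 10 + \left(\frac{67983}{5} + \frac{22661 \sqrt{13}}{10}\right) = \frac{68033}{5} + \frac{22661 \sqrt{13}}{10}$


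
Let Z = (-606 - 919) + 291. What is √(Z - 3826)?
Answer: 2*I*√1265 ≈ 71.134*I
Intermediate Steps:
Z = -1234 (Z = -1525 + 291 = -1234)
√(Z - 3826) = √(-1234 - 3826) = √(-5060) = 2*I*√1265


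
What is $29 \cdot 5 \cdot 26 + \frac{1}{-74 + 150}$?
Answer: $\frac{286521}{76} \approx 3770.0$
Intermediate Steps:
$29 \cdot 5 \cdot 26 + \frac{1}{-74 + 150} = 29 \cdot 130 + \frac{1}{76} = 3770 + \frac{1}{76} = \frac{286521}{76}$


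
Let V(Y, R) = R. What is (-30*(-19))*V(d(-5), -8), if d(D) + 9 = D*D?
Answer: -4560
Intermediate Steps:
d(D) = -9 + D² (d(D) = -9 + D*D = -9 + D²)
(-30*(-19))*V(d(-5), -8) = -30*(-19)*(-8) = 570*(-8) = -4560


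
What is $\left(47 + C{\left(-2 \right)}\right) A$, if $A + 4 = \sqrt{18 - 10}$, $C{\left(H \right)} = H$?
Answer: $-180 + 90 \sqrt{2} \approx -52.721$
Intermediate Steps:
$A = -4 + 2 \sqrt{2}$ ($A = -4 + \sqrt{18 - 10} = -4 + \sqrt{8} = -4 + 2 \sqrt{2} \approx -1.1716$)
$\left(47 + C{\left(-2 \right)}\right) A = \left(47 - 2\right) \left(-4 + 2 \sqrt{2}\right) = 45 \left(-4 + 2 \sqrt{2}\right) = -180 + 90 \sqrt{2}$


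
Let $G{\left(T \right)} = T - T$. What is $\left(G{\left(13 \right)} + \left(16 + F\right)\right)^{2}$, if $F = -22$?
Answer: $36$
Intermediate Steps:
$G{\left(T \right)} = 0$
$\left(G{\left(13 \right)} + \left(16 + F\right)\right)^{2} = \left(0 + \left(16 - 22\right)\right)^{2} = \left(0 - 6\right)^{2} = \left(-6\right)^{2} = 36$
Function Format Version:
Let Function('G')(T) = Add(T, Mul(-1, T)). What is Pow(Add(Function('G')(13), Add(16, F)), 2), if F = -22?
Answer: 36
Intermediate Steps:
Function('G')(T) = 0
Pow(Add(Function('G')(13), Add(16, F)), 2) = Pow(Add(0, Add(16, -22)), 2) = Pow(Add(0, -6), 2) = Pow(-6, 2) = 36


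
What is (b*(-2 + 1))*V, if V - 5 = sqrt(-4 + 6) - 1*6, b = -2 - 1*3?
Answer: -5 + 5*sqrt(2) ≈ 2.0711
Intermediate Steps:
b = -5 (b = -2 - 3 = -5)
V = -1 + sqrt(2) (V = 5 + (sqrt(-4 + 6) - 1*6) = 5 + (sqrt(2) - 6) = 5 + (-6 + sqrt(2)) = -1 + sqrt(2) ≈ 0.41421)
(b*(-2 + 1))*V = (-5*(-2 + 1))*(-1 + sqrt(2)) = (-5*(-1))*(-1 + sqrt(2)) = 5*(-1 + sqrt(2)) = -5 + 5*sqrt(2)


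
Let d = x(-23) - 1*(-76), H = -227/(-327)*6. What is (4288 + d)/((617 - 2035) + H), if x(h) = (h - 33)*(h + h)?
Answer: -189115/38527 ≈ -4.9086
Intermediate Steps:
H = 454/109 (H = -227*(-1/327)*6 = (227/327)*6 = 454/109 ≈ 4.1651)
x(h) = 2*h*(-33 + h) (x(h) = (-33 + h)*(2*h) = 2*h*(-33 + h))
d = 2652 (d = 2*(-23)*(-33 - 23) - 1*(-76) = 2*(-23)*(-56) + 76 = 2576 + 76 = 2652)
(4288 + d)/((617 - 2035) + H) = (4288 + 2652)/((617 - 2035) + 454/109) = 6940/(-1418 + 454/109) = 6940/(-154108/109) = 6940*(-109/154108) = -189115/38527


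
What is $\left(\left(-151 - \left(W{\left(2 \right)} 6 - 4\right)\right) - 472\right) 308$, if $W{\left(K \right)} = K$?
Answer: $-194348$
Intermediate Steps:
$\left(\left(-151 - \left(W{\left(2 \right)} 6 - 4\right)\right) - 472\right) 308 = \left(\left(-151 - \left(2 \cdot 6 - 4\right)\right) - 472\right) 308 = \left(\left(-151 - \left(12 - 4\right)\right) - 472\right) 308 = \left(\left(-151 - 8\right) - 472\right) 308 = \left(-159 - 472\right) 308 = \left(-631\right) 308 = -194348$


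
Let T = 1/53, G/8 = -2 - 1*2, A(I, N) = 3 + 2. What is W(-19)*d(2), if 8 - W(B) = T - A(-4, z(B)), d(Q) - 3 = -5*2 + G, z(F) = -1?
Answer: -26832/53 ≈ -506.26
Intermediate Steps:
A(I, N) = 5
G = -32 (G = 8*(-2 - 1*2) = 8*(-2 - 2) = 8*(-4) = -32)
T = 1/53 ≈ 0.018868
d(Q) = -39 (d(Q) = 3 + (-5*2 - 32) = 3 + (-10 - 32) = 3 - 42 = -39)
W(B) = 688/53 (W(B) = 8 - (1/53 - 1*5) = 8 - (1/53 - 5) = 8 - 1*(-264/53) = 8 + 264/53 = 688/53)
W(-19)*d(2) = (688/53)*(-39) = -26832/53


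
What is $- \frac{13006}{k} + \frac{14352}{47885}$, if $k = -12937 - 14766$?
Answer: $\frac{1020385766}{1326558155} \approx 0.7692$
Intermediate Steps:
$k = -27703$
$- \frac{13006}{k} + \frac{14352}{47885} = - \frac{13006}{-27703} + \frac{14352}{47885} = \left(-13006\right) \left(- \frac{1}{27703}\right) + 14352 \cdot \frac{1}{47885} = \frac{13006}{27703} + \frac{14352}{47885} = \frac{1020385766}{1326558155}$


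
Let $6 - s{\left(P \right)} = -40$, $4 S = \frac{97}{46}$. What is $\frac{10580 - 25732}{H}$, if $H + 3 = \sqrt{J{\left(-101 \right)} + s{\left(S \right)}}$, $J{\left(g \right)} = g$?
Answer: $\frac{2841}{4} + \frac{947 i \sqrt{55}}{4} \approx 710.25 + 1755.8 i$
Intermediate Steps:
$S = \frac{97}{184}$ ($S = \frac{97 \cdot \frac{1}{46}}{4} = \frac{1}{4} \cdot \frac{97}{46} = \frac{97}{184} \approx 0.52717$)
$s{\left(P \right)} = 46$ ($s{\left(P \right)} = 6 - -40 = 6 + 40 = 46$)
$H = -3 + i \sqrt{55}$ ($H = -3 + \sqrt{-101 + 46} = -3 + \sqrt{-55} = -3 + i \sqrt{55} \approx -3.0 + 7.4162 i$)
$\frac{10580 - 25732}{H} = \frac{10580 - 25732}{-3 + i \sqrt{55}} = - \frac{15152}{-3 + i \sqrt{55}}$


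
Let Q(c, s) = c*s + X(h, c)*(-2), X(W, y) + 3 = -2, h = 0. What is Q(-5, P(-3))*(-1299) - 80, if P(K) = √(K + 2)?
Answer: -13070 + 6495*I ≈ -13070.0 + 6495.0*I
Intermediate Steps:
X(W, y) = -5 (X(W, y) = -3 - 2 = -5)
P(K) = √(2 + K)
Q(c, s) = 10 + c*s (Q(c, s) = c*s - 5*(-2) = c*s + 10 = 10 + c*s)
Q(-5, P(-3))*(-1299) - 80 = (10 - 5*√(2 - 3))*(-1299) - 80 = (10 - 5*I)*(-1299) - 80 = (-12990 + 6495*I) - 80 = -13070 + 6495*I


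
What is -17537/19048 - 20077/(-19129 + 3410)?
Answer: 106762593/299415512 ≈ 0.35657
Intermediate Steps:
-17537/19048 - 20077/(-19129 + 3410) = -17537*1/19048 - 20077/(-15719) = -17537/19048 - 20077*(-1/15719) = -17537/19048 + 20077/15719 = 106762593/299415512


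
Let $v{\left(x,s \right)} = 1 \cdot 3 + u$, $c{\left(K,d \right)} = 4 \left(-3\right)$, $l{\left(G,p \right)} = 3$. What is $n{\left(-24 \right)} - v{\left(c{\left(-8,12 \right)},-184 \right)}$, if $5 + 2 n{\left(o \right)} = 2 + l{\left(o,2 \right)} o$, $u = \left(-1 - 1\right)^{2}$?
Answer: $- \frac{89}{2} \approx -44.5$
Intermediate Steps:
$u = 4$ ($u = \left(-2\right)^{2} = 4$)
$c{\left(K,d \right)} = -12$
$v{\left(x,s \right)} = 7$ ($v{\left(x,s \right)} = 1 \cdot 3 + 4 = 3 + 4 = 7$)
$n{\left(o \right)} = - \frac{3}{2} + \frac{3 o}{2}$ ($n{\left(o \right)} = - \frac{5}{2} + \frac{2 + 3 o}{2} = - \frac{5}{2} + \left(1 + \frac{3 o}{2}\right) = - \frac{3}{2} + \frac{3 o}{2}$)
$n{\left(-24 \right)} - v{\left(c{\left(-8,12 \right)},-184 \right)} = \left(- \frac{3}{2} + \frac{3}{2} \left(-24\right)\right) - 7 = \left(- \frac{3}{2} - 36\right) - 7 = - \frac{75}{2} - 7 = - \frac{89}{2}$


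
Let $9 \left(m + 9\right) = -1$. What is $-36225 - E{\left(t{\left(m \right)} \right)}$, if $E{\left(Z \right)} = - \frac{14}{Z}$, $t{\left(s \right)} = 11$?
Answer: $- \frac{398461}{11} \approx -36224.0$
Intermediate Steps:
$m = - \frac{82}{9}$ ($m = -9 + \frac{1}{9} \left(-1\right) = -9 - \frac{1}{9} = - \frac{82}{9} \approx -9.1111$)
$-36225 - E{\left(t{\left(m \right)} \right)} = -36225 - - \frac{14}{11} = -36225 + \frac{14}{11} = - \frac{398461}{11}$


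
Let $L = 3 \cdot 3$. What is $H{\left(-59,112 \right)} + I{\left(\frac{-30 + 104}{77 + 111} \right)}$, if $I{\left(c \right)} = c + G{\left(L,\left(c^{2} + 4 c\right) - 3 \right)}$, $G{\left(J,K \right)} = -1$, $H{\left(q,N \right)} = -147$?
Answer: $- \frac{13875}{94} \approx -147.61$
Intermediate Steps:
$L = 9$
$I{\left(c \right)} = -1 + c$ ($I{\left(c \right)} = c - 1 = -1 + c$)
$H{\left(-59,112 \right)} + I{\left(\frac{-30 + 104}{77 + 111} \right)} = -147 - \left(1 - \frac{-30 + 104}{77 + 111}\right) = -147 - \left(1 - \frac{74}{188}\right) = -147 + \left(-1 + 74 \cdot \frac{1}{188}\right) = -147 + \left(-1 + \frac{37}{94}\right) = -147 - \frac{57}{94} = - \frac{13875}{94}$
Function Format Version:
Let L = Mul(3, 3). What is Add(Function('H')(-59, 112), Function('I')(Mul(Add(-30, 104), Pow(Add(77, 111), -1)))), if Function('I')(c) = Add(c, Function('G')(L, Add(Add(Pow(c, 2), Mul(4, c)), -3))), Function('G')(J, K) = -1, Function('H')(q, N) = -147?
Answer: Rational(-13875, 94) ≈ -147.61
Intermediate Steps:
L = 9
Function('I')(c) = Add(-1, c) (Function('I')(c) = Add(c, -1) = Add(-1, c))
Add(Function('H')(-59, 112), Function('I')(Mul(Add(-30, 104), Pow(Add(77, 111), -1)))) = Add(-147, Add(-1, Mul(Add(-30, 104), Pow(Add(77, 111), -1)))) = Add(-147, Add(-1, Mul(74, Pow(188, -1)))) = Add(-147, Add(-1, Mul(74, Rational(1, 188)))) = Add(-147, Add(-1, Rational(37, 94))) = Add(-147, Rational(-57, 94)) = Rational(-13875, 94)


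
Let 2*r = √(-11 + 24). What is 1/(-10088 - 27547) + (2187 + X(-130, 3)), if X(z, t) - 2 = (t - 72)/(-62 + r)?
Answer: 140699361578/64242945 + 46*√13/5121 ≈ 2190.1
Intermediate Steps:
r = √13/2 (r = √(-11 + 24)/2 = √13/2 ≈ 1.8028)
X(z, t) = 2 + (-72 + t)/(-62 + √13/2) (X(z, t) = 2 + (t - 72)/(-62 + √13/2) = 2 + (-72 + t)/(-62 + √13/2))
1/(-10088 - 27547) + (2187 + X(-130, 3)) = 1/(-10088 - 27547) + (2187 + (5398/1707 - 248/15363*3 + 16*√13/1707 - 2/15363*3*√13)) = 1/(-37635) + (2187 + (5398/1707 - 248/5121 + 16*√13/1707 - 2*√13/5121)) = -1/37635 + (2187 + (15946/5121 + 46*√13/5121)) = -1/37635 + (11215573/5121 + 46*√13/5121) = 140699361578/64242945 + 46*√13/5121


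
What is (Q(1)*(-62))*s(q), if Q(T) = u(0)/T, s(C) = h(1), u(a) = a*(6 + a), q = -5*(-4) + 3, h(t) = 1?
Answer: 0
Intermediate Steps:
q = 23 (q = 20 + 3 = 23)
s(C) = 1
Q(T) = 0 (Q(T) = (0*(6 + 0))/T = (0*6)/T = 0/T = 0)
(Q(1)*(-62))*s(q) = (0*(-62))*1 = 0*1 = 0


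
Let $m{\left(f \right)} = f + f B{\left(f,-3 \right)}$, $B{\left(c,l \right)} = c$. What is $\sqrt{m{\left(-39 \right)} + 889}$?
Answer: $\sqrt{2371} \approx 48.693$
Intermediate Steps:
$m{\left(f \right)} = f + f^{2}$ ($m{\left(f \right)} = f + f f = f + f^{2}$)
$\sqrt{m{\left(-39 \right)} + 889} = \sqrt{- 39 \left(1 - 39\right) + 889} = \sqrt{\left(-39\right) \left(-38\right) + 889} = \sqrt{1482 + 889} = \sqrt{2371}$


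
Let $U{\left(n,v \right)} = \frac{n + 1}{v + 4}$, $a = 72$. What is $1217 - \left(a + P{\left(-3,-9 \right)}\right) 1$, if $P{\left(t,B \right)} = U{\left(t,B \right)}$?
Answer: $\frac{5723}{5} \approx 1144.6$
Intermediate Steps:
$U{\left(n,v \right)} = \frac{1 + n}{4 + v}$
$P{\left(t,B \right)} = \frac{1 + t}{4 + B}$
$1217 - \left(a + P{\left(-3,-9 \right)}\right) 1 = 1217 - \left(72 + \frac{1 - 3}{4 - 9}\right) 1 = 1217 - \left(72 + \frac{1}{-5} \left(-2\right)\right) 1 = 1217 - \left(72 - - \frac{2}{5}\right) 1 = 1217 - \left(72 + \frac{2}{5}\right) 1 = 1217 - \frac{362}{5} \cdot 1 = 1217 - \frac{362}{5} = \frac{5723}{5}$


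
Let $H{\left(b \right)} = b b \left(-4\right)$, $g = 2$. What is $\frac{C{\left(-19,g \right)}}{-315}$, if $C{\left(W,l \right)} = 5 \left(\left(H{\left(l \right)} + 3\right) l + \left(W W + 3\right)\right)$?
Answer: $- \frac{338}{63} \approx -5.3651$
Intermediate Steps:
$H{\left(b \right)} = - 4 b^{2}$ ($H{\left(b \right)} = b^{2} \left(-4\right) = - 4 b^{2}$)
$C{\left(W,l \right)} = 15 + 5 W^{2} + 5 l \left(3 - 4 l^{2}\right)$ ($C{\left(W,l \right)} = 5 \left(\left(- 4 l^{2} + 3\right) l + \left(W W + 3\right)\right) = 5 \left(\left(3 - 4 l^{2}\right) l + \left(W^{2} + 3\right)\right) = 5 \left(l \left(3 - 4 l^{2}\right) + \left(3 + W^{2}\right)\right) = 5 \left(3 + W^{2} + l \left(3 - 4 l^{2}\right)\right) = 15 + 5 W^{2} + 5 l \left(3 - 4 l^{2}\right)$)
$\frac{C{\left(-19,g \right)}}{-315} = \frac{15 - 20 \cdot 2^{3} + 5 \left(-19\right)^{2} + 15 \cdot 2}{-315} = \left(15 - 160 + 5 \cdot 361 + 30\right) \left(- \frac{1}{315}\right) = \left(15 - 160 + 1805 + 30\right) \left(- \frac{1}{315}\right) = 1690 \left(- \frac{1}{315}\right) = - \frac{338}{63}$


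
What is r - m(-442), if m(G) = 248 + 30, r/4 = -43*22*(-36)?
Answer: 135946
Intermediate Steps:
r = 136224 (r = 4*(-43*22*(-36)) = 4*(-946*(-36)) = 4*34056 = 136224)
m(G) = 278
r - m(-442) = 136224 - 1*278 = 136224 - 278 = 135946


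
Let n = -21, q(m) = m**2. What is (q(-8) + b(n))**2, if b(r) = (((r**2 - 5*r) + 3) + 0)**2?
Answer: 90881146225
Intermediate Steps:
b(r) = (3 + r**2 - 5*r)**2 (b(r) = ((3 + r**2 - 5*r) + 0)**2 = (3 + r**2 - 5*r)**2)
(q(-8) + b(n))**2 = ((-8)**2 + (3 + (-21)**2 - 5*(-21))**2)**2 = (64 + (3 + 441 + 105)**2)**2 = (64 + 549**2)**2 = (64 + 301401)**2 = 301465**2 = 90881146225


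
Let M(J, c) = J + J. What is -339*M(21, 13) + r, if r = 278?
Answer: -13960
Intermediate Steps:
M(J, c) = 2*J
-339*M(21, 13) + r = -678*21 + 278 = -339*42 + 278 = -14238 + 278 = -13960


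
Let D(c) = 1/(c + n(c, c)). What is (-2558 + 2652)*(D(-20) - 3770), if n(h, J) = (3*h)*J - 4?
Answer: -208375393/588 ≈ -3.5438e+5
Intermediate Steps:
n(h, J) = -4 + 3*J*h (n(h, J) = 3*J*h - 4 = -4 + 3*J*h)
D(c) = 1/(-4 + c + 3*c²) (D(c) = 1/(c + (-4 + 3*c*c)) = 1/(c + (-4 + 3*c²)) = 1/(-4 + c + 3*c²))
(-2558 + 2652)*(D(-20) - 3770) = (-2558 + 2652)*(1/(-4 - 20 + 3*(-20)²) - 3770) = 94*(1/(-4 - 20 + 3*400) - 3770) = 94*(1/(-4 - 20 + 1200) - 3770) = 94*(1/1176 - 3770) = 94*(-4433519/1176) = -208375393/588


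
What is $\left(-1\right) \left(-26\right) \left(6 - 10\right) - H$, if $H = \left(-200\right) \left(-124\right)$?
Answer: $-24904$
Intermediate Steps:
$H = 24800$
$\left(-1\right) \left(-26\right) \left(6 - 10\right) - H = \left(-1\right) \left(-26\right) \left(6 - 10\right) - 24800 = 26 \left(6 - 10\right) - 24800 = 26 \left(-4\right) - 24800 = -104 - 24800 = -24904$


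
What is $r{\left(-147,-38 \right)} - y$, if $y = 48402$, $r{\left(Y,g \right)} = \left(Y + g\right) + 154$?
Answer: $-48433$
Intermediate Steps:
$r{\left(Y,g \right)} = 154 + Y + g$
$r{\left(-147,-38 \right)} - y = \left(154 - 147 - 38\right) - 48402 = -31 - 48402 = -48433$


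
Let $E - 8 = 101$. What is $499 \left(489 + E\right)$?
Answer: $298402$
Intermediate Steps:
$E = 109$ ($E = 8 + 101 = 109$)
$499 \left(489 + E\right) = 499 \left(489 + 109\right) = 499 \cdot 598 = 298402$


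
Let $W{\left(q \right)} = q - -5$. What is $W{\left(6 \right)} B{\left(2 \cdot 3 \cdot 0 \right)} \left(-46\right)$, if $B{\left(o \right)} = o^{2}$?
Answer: $0$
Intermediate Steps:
$W{\left(q \right)} = 5 + q$ ($W{\left(q \right)} = q + 5 = 5 + q$)
$W{\left(6 \right)} B{\left(2 \cdot 3 \cdot 0 \right)} \left(-46\right) = \left(5 + 6\right) \left(2 \cdot 3 \cdot 0\right)^{2} \left(-46\right) = 11 \left(6 \cdot 0\right)^{2} \left(-46\right) = 11 \cdot 0^{2} \left(-46\right) = 11 \cdot 0 \left(-46\right) = 0 \left(-46\right) = 0$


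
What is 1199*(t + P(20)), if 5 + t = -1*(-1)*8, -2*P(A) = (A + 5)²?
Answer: -742181/2 ≈ -3.7109e+5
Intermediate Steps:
P(A) = -(5 + A)²/2 (P(A) = -(A + 5)²/2 = -(5 + A)²/2)
t = 3 (t = -5 - 1*(-1)*8 = -5 + 1*8 = -5 + 8 = 3)
1199*(t + P(20)) = 1199*(3 - (5 + 20)²/2) = 1199*(3 - ½*25²) = 1199*(3 - ½*625) = 1199*(3 - 625/2) = 1199*(-619/2) = -742181/2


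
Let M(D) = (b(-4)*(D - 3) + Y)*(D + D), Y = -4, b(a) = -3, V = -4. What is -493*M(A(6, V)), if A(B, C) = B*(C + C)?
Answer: 7051872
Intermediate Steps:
A(B, C) = 2*B*C (A(B, C) = B*(2*C) = 2*B*C)
M(D) = 2*D*(5 - 3*D) (M(D) = (-3*(D - 3) - 4)*(D + D) = (-3*(-3 + D) - 4)*(2*D) = ((9 - 3*D) - 4)*(2*D) = (5 - 3*D)*(2*D) = 2*D*(5 - 3*D))
-493*M(A(6, V)) = -986*2*6*(-4)*(5 - 6*6*(-4)) = -986*(-48)*(5 - 3*(-48)) = -986*(-48)*(5 + 144) = -986*(-48)*149 = -493*(-14304) = 7051872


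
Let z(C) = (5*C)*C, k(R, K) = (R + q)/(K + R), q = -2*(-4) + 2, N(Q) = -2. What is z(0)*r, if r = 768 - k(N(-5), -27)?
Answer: 0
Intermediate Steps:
q = 10 (q = 8 + 2 = 10)
k(R, K) = (10 + R)/(K + R) (k(R, K) = (R + 10)/(K + R) = (10 + R)/(K + R))
z(C) = 5*C²
r = 22280/29 (r = 768 - (10 - 2)/(-27 - 2) = 768 - 8/(-29) = 768 - (-1)*8/29 = 768 - 1*(-8/29) = 768 + 8/29 = 22280/29 ≈ 768.28)
z(0)*r = (5*0²)*(22280/29) = (5*0)*(22280/29) = 0*(22280/29) = 0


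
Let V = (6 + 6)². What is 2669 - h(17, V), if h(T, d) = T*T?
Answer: 2380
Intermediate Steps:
V = 144 (V = 12² = 144)
h(T, d) = T²
2669 - h(17, V) = 2669 - 1*17² = 2669 - 1*289 = 2669 - 289 = 2380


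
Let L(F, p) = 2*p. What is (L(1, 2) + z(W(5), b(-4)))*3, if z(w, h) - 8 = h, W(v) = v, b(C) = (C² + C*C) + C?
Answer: 120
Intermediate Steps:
b(C) = C + 2*C² (b(C) = (C² + C²) + C = 2*C² + C = C + 2*C²)
z(w, h) = 8 + h
(L(1, 2) + z(W(5), b(-4)))*3 = (2*2 + (8 - 4*(1 + 2*(-4))))*3 = (4 + (8 - 4*(1 - 8)))*3 = (4 + (8 - 4*(-7)))*3 = (4 + (8 + 28))*3 = (4 + 36)*3 = 40*3 = 120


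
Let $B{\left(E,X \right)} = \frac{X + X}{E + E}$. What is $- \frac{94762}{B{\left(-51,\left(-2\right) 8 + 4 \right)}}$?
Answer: $- \frac{805477}{2} \approx -4.0274 \cdot 10^{5}$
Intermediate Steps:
$B{\left(E,X \right)} = \frac{X}{E}$ ($B{\left(E,X \right)} = \frac{2 X}{2 E} = 2 X \frac{1}{2 E} = \frac{X}{E}$)
$- \frac{94762}{B{\left(-51,\left(-2\right) 8 + 4 \right)}} = - \frac{94762}{\left(\left(-2\right) 8 + 4\right) \frac{1}{-51}} = - \frac{94762}{\left(-16 + 4\right) \left(- \frac{1}{51}\right)} = - \frac{94762}{\left(-12\right) \left(- \frac{1}{51}\right)} = - \frac{94762}{\frac{4}{17}} = \left(-94762\right) \frac{17}{4} = - \frac{805477}{2}$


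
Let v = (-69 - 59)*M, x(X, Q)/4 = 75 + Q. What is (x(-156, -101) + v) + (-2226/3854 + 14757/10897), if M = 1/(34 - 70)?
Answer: -18835885774/188986671 ≈ -99.668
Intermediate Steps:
M = -1/36 (M = 1/(-36) = -1/36 ≈ -0.027778)
x(X, Q) = 300 + 4*Q (x(X, Q) = 4*(75 + Q) = 300 + 4*Q)
v = 32/9 (v = (-69 - 59)*(-1/36) = -128*(-1/36) = 32/9 ≈ 3.5556)
(x(-156, -101) + v) + (-2226/3854 + 14757/10897) = ((300 + 4*(-101)) + 32/9) + (-2226/3854 + 14757/10897) = ((300 - 404) + 32/9) + (-2226*1/3854 + 14757*(1/10897)) = (-104 + 32/9) + (-1113/1927 + 14757/10897) = -904/9 + 16308378/20998519 = -18835885774/188986671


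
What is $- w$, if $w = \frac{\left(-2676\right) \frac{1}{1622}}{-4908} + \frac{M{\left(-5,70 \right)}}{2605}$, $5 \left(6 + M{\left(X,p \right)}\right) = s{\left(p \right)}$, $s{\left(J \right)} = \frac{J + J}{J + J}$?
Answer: $\frac{16333967}{8640758950} \approx 0.0018903$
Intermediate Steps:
$s{\left(J \right)} = 1$ ($s{\left(J \right)} = \frac{2 J}{2 J} = 2 J \frac{1}{2 J} = 1$)
$M{\left(X,p \right)} = - \frac{29}{5}$ ($M{\left(X,p \right)} = -6 + \frac{1}{5} \cdot 1 = -6 + \frac{1}{5} = - \frac{29}{5}$)
$w = - \frac{16333967}{8640758950}$ ($w = \frac{\left(-2676\right) \frac{1}{1622}}{-4908} - \frac{29}{5 \cdot 2605} = \left(-2676\right) \frac{1}{1622} \left(- \frac{1}{4908}\right) - \frac{29}{13025} = \left(- \frac{1338}{811}\right) \left(- \frac{1}{4908}\right) - \frac{29}{13025} = \frac{223}{663398} - \frac{29}{13025} = - \frac{16333967}{8640758950} \approx -0.0018903$)
$- w = \left(-1\right) \left(- \frac{16333967}{8640758950}\right) = \frac{16333967}{8640758950}$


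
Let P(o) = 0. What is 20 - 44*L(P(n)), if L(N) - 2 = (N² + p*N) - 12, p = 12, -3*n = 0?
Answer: 460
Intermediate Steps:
n = 0 (n = -⅓*0 = 0)
L(N) = -10 + N² + 12*N (L(N) = 2 + ((N² + 12*N) - 12) = 2 + (-12 + N² + 12*N) = -10 + N² + 12*N)
20 - 44*L(P(n)) = 20 - 44*(-10 + 0² + 12*0) = 20 - 44*(-10 + 0 + 0) = 20 - 44*(-10) = 20 + 440 = 460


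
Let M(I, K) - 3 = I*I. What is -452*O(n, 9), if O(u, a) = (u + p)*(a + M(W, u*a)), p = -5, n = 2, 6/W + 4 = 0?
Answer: 19323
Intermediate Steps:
W = -3/2 (W = 6/(-4 + 0) = 6/(-4) = 6*(-¼) = -3/2 ≈ -1.5000)
M(I, K) = 3 + I² (M(I, K) = 3 + I*I = 3 + I²)
O(u, a) = (-5 + u)*(21/4 + a) (O(u, a) = (u - 5)*(a + (3 + (-3/2)²)) = (-5 + u)*(a + (3 + 9/4)) = (-5 + u)*(a + 21/4) = (-5 + u)*(21/4 + a))
-452*O(n, 9) = -452*(-105/4 - 5*9 + (21/4)*2 + 9*2) = -452*(-105/4 - 45 + 21/2 + 18) = -452*(-171/4) = 19323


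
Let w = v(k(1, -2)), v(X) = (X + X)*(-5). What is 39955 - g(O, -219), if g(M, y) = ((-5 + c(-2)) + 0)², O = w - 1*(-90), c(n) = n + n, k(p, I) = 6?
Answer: 39874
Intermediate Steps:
v(X) = -10*X (v(X) = (2*X)*(-5) = -10*X)
c(n) = 2*n
w = -60 (w = -10*6 = -60)
O = 30 (O = -60 - 1*(-90) = -60 + 90 = 30)
g(M, y) = 81 (g(M, y) = ((-5 + 2*(-2)) + 0)² = ((-5 - 4) + 0)² = (-9 + 0)² = (-9)² = 81)
39955 - g(O, -219) = 39955 - 1*81 = 39955 - 81 = 39874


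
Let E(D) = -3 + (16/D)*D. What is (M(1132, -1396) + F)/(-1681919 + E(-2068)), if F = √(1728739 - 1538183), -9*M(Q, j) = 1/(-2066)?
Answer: -1/31273360164 - √47639/840953 ≈ -0.00025954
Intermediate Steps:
M(Q, j) = 1/18594 (M(Q, j) = -⅑/(-2066) = -⅑*(-1/2066) = 1/18594)
F = 2*√47639 (F = √190556 = 2*√47639 ≈ 436.53)
E(D) = 13 (E(D) = -3 + 16 = 13)
(M(1132, -1396) + F)/(-1681919 + E(-2068)) = (1/18594 + 2*√47639)/(-1681919 + 13) = (1/18594 + 2*√47639)/(-1681906) = (1/18594 + 2*√47639)*(-1/1681906) = -1/31273360164 - √47639/840953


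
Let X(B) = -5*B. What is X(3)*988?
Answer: -14820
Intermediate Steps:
X(3)*988 = -5*3*988 = -15*988 = -14820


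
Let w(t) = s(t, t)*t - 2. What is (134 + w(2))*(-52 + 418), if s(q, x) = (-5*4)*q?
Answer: 19032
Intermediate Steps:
s(q, x) = -20*q
w(t) = -2 - 20*t² (w(t) = (-20*t)*t - 2 = -20*t² - 2 = -2 - 20*t²)
(134 + w(2))*(-52 + 418) = (134 + (-2 - 20*2²))*(-52 + 418) = (134 + (-2 - 20*4))*366 = (134 + (-2 - 80))*366 = (134 - 82)*366 = 52*366 = 19032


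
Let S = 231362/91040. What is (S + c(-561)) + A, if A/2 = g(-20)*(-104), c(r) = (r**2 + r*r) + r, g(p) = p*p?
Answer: 24839514801/45520 ≈ 5.4568e+5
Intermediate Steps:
g(p) = p**2
c(r) = r + 2*r**2 (c(r) = (r**2 + r**2) + r = 2*r**2 + r = r + 2*r**2)
A = -83200 (A = 2*((-20)**2*(-104)) = 2*(400*(-104)) = 2*(-41600) = -83200)
S = 115681/45520 (S = 231362*(1/91040) = 115681/45520 ≈ 2.5413)
(S + c(-561)) + A = (115681/45520 - 561*(1 + 2*(-561))) - 83200 = (115681/45520 - 561*(1 - 1122)) - 83200 = (115681/45520 - 561*(-1121)) - 83200 = (115681/45520 + 628881) - 83200 = 28626778801/45520 - 83200 = 24839514801/45520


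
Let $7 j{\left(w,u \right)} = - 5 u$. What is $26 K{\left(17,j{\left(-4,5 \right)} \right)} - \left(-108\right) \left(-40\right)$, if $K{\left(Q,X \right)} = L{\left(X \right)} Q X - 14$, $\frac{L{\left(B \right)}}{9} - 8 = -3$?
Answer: $- \frac{530038}{7} \approx -75720.0$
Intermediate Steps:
$L{\left(B \right)} = 45$ ($L{\left(B \right)} = 72 + 9 \left(-3\right) = 72 - 27 = 45$)
$j{\left(w,u \right)} = - \frac{5 u}{7}$ ($j{\left(w,u \right)} = \frac{\left(-5\right) u}{7} = - \frac{5 u}{7}$)
$K{\left(Q,X \right)} = -14 + 45 Q X$ ($K{\left(Q,X \right)} = 45 Q X - 14 = -14 + 45 Q X$)
$26 K{\left(17,j{\left(-4,5 \right)} \right)} - \left(-108\right) \left(-40\right) = 26 \left(-14 + 45 \cdot 17 \left(\left(- \frac{5}{7}\right) 5\right)\right) - \left(-108\right) \left(-40\right) = 26 \left(-14 + 45 \cdot 17 \left(- \frac{25}{7}\right)\right) - 4320 = 26 \left(-14 - \frac{19125}{7}\right) - 4320 = 26 \left(- \frac{19223}{7}\right) - 4320 = - \frac{499798}{7} - 4320 = - \frac{530038}{7}$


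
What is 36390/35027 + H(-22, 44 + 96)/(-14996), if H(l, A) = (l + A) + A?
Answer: 268333737/262632446 ≈ 1.0217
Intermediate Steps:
H(l, A) = l + 2*A (H(l, A) = (A + l) + A = l + 2*A)
36390/35027 + H(-22, 44 + 96)/(-14996) = 36390/35027 + (-22 + 2*(44 + 96))/(-14996) = 36390*(1/35027) + (-22 + 2*140)*(-1/14996) = 36390/35027 + (-22 + 280)*(-1/14996) = 36390/35027 + 258*(-1/14996) = 36390/35027 - 129/7498 = 268333737/262632446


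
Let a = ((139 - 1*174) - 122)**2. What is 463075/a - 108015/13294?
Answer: 3493657315/327683806 ≈ 10.662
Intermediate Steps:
a = 24649 (a = ((139 - 174) - 122)**2 = (-35 - 122)**2 = (-157)**2 = 24649)
463075/a - 108015/13294 = 463075/24649 - 108015/13294 = 3493657315/327683806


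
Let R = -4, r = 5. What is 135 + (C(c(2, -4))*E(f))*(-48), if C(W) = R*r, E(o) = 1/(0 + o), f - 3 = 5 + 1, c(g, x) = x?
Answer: 725/3 ≈ 241.67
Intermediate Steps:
f = 9 (f = 3 + (5 + 1) = 3 + 6 = 9)
E(o) = 1/o
C(W) = -20 (C(W) = -4*5 = -20)
135 + (C(c(2, -4))*E(f))*(-48) = 135 - 20/9*(-48) = 135 + 320/3 = 725/3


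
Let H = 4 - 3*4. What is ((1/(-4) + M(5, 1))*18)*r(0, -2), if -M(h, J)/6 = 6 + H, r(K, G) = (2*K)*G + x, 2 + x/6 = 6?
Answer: 5076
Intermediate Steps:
x = 24 (x = -12 + 6*6 = -12 + 36 = 24)
H = -8 (H = 4 - 12 = -8)
r(K, G) = 24 + 2*G*K (r(K, G) = (2*K)*G + 24 = 2*G*K + 24 = 24 + 2*G*K)
M(h, J) = 12 (M(h, J) = -6*(6 - 8) = -6*(-2) = 12)
((1/(-4) + M(5, 1))*18)*r(0, -2) = ((1/(-4) + 12)*18)*(24 + 2*(-2)*0) = ((-¼ + 12)*18)*(24 + 0) = ((47/4)*18)*24 = (423/2)*24 = 5076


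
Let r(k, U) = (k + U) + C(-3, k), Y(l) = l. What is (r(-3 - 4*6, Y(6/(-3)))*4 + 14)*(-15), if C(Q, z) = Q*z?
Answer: -3330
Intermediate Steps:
r(k, U) = U - 2*k (r(k, U) = (k + U) - 3*k = (U + k) - 3*k = U - 2*k)
(r(-3 - 4*6, Y(6/(-3)))*4 + 14)*(-15) = ((6/(-3) - 2*(-3 - 4*6))*4 + 14)*(-15) = ((6*(-⅓) - 2*(-3 - 24))*4 + 14)*(-15) = ((-2 - 2*(-27))*4 + 14)*(-15) = ((-2 + 54)*4 + 14)*(-15) = (52*4 + 14)*(-15) = (208 + 14)*(-15) = 222*(-15) = -3330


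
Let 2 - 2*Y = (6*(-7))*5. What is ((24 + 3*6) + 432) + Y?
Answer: 580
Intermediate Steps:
Y = 106 (Y = 1 - 6*(-7)*5/2 = 1 - (-21)*5 = 1 - ½*(-210) = 1 + 105 = 106)
((24 + 3*6) + 432) + Y = ((24 + 3*6) + 432) + 106 = ((24 + 18) + 432) + 106 = (42 + 432) + 106 = 474 + 106 = 580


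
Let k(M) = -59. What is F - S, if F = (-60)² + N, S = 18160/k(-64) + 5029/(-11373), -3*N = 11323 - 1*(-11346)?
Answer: -2447896970/671007 ≈ -3648.1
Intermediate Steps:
N = -22669/3 (N = -(11323 - 1*(-11346))/3 = -(11323 + 11346)/3 = -⅓*22669 = -22669/3 ≈ -7556.3)
S = -206830391/671007 (S = 18160/(-59) + 5029/(-11373) = 18160*(-1/59) + 5029*(-1/11373) = -18160/59 - 5029/11373 = -206830391/671007 ≈ -308.24)
F = -11869/3 (F = (-60)² - 22669/3 = 3600 - 22669/3 = -11869/3 ≈ -3956.3)
F - S = -11869/3 - 1*(-206830391/671007) = -11869/3 + 206830391/671007 = -2447896970/671007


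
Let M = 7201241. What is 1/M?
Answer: 1/7201241 ≈ 1.3886e-7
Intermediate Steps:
1/M = 1/7201241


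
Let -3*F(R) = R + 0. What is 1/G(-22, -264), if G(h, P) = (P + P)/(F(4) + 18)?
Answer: -25/792 ≈ -0.031566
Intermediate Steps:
F(R) = -R/3 (F(R) = -(R + 0)/3 = -R/3)
G(h, P) = 3*P/25 (G(h, P) = (P + P)/(-1/3*4 + 18) = (2*P)/(-4/3 + 18) = (2*P)/(50/3) = (2*P)*(3/50) = 3*P/25)
1/G(-22, -264) = 1/((3/25)*(-264)) = 1/(-792/25) = -25/792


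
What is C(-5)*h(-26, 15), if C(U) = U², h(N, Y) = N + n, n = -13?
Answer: -975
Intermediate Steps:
h(N, Y) = -13 + N (h(N, Y) = N - 13 = -13 + N)
C(-5)*h(-26, 15) = (-5)²*(-13 - 26) = 25*(-39) = -975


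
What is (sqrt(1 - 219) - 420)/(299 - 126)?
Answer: -420/173 + I*sqrt(218)/173 ≈ -2.4277 + 0.085346*I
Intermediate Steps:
(sqrt(1 - 219) - 420)/(299 - 126) = (sqrt(-218) - 420)/173 = (I*sqrt(218) - 420)*(1/173) = (-420 + I*sqrt(218))*(1/173) = -420/173 + I*sqrt(218)/173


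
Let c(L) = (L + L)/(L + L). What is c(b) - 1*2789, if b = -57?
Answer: -2788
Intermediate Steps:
c(L) = 1 (c(L) = (2*L)/((2*L)) = (2*L)*(1/(2*L)) = 1)
c(b) - 1*2789 = 1 - 1*2789 = 1 - 2789 = -2788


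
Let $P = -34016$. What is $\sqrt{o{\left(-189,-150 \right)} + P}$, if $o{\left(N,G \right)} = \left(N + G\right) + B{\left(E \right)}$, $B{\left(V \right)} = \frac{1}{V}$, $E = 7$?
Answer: $\frac{2 i \sqrt{420847}}{7} \approx 185.35 i$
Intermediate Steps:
$o{\left(N,G \right)} = \frac{1}{7} + G + N$ ($o{\left(N,G \right)} = \left(N + G\right) + \frac{1}{7} = \left(G + N\right) + \frac{1}{7} = \frac{1}{7} + G + N$)
$\sqrt{o{\left(-189,-150 \right)} + P} = \sqrt{\left(\frac{1}{7} - 150 - 189\right) - 34016} = \sqrt{- \frac{2372}{7} - 34016} = \sqrt{- \frac{240484}{7}} = \frac{2 i \sqrt{420847}}{7}$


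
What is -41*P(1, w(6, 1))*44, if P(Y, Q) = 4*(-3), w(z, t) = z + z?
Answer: 21648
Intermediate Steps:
w(z, t) = 2*z
P(Y, Q) = -12
-41*P(1, w(6, 1))*44 = -41*(-12)*44 = 492*44 = 21648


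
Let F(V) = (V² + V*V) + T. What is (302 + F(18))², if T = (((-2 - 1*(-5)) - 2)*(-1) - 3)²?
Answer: 933156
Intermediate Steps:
T = 16 (T = (((-2 + 5) - 2)*(-1) - 3)² = ((3 - 2)*(-1) - 3)² = (1*(-1) - 3)² = (-1 - 3)² = (-4)² = 16)
F(V) = 16 + 2*V² (F(V) = (V² + V*V) + 16 = (V² + V²) + 16 = 2*V² + 16 = 16 + 2*V²)
(302 + F(18))² = (302 + (16 + 2*18²))² = (302 + (16 + 2*324))² = (302 + (16 + 648))² = (302 + 664)² = 966² = 933156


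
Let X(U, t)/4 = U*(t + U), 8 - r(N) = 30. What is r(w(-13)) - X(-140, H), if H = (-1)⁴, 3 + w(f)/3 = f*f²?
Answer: -77862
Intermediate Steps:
w(f) = -9 + 3*f³ (w(f) = -9 + 3*(f*f²) = -9 + 3*f³)
r(N) = -22 (r(N) = 8 - 1*30 = 8 - 30 = -22)
H = 1
X(U, t) = 4*U*(U + t) (X(U, t) = 4*(U*(t + U)) = 4*(U*(U + t)) = 4*U*(U + t))
r(w(-13)) - X(-140, H) = -22 - 4*(-140)*(-140 + 1) = -22 - 4*(-140)*(-139) = -22 - 1*77840 = -22 - 77840 = -77862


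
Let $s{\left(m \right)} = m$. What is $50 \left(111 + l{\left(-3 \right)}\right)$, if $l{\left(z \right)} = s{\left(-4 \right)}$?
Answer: $5350$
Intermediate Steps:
$l{\left(z \right)} = -4$
$50 \left(111 + l{\left(-3 \right)}\right) = 50 \left(111 - 4\right) = 50 \cdot 107 = 5350$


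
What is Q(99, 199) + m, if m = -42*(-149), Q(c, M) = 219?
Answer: 6477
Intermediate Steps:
m = 6258
Q(99, 199) + m = 219 + 6258 = 6477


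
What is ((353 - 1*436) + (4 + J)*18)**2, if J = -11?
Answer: 43681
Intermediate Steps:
((353 - 1*436) + (4 + J)*18)**2 = ((353 - 1*436) + (4 - 11)*18)**2 = ((353 - 436) - 7*18)**2 = (-83 - 126)**2 = (-209)**2 = 43681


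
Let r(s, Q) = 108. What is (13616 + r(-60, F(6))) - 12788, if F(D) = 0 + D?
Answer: 936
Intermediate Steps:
F(D) = D
(13616 + r(-60, F(6))) - 12788 = (13616 + 108) - 12788 = 13724 - 12788 = 936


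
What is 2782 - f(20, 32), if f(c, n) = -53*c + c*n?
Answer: 3202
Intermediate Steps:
2782 - f(20, 32) = 2782 - 20*(-53 + 32) = 2782 - 20*(-21) = 2782 - 1*(-420) = 2782 + 420 = 3202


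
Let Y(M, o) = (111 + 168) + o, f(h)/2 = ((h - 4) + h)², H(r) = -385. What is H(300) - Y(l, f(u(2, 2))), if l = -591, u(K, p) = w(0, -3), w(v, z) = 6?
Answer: -792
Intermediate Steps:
u(K, p) = 6
f(h) = 2*(-4 + 2*h)² (f(h) = 2*((h - 4) + h)² = 2*((-4 + h) + h)² = 2*(-4 + 2*h)²)
Y(M, o) = 279 + o
H(300) - Y(l, f(u(2, 2))) = -385 - (279 + 8*(-2 + 6)²) = -385 - (279 + 8*4²) = -385 - (279 + 8*16) = -385 - (279 + 128) = -385 - 1*407 = -385 - 407 = -792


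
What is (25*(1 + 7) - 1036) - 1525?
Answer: -2361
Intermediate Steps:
(25*(1 + 7) - 1036) - 1525 = (25*8 - 1036) - 1525 = (200 - 1036) - 1525 = -836 - 1525 = -2361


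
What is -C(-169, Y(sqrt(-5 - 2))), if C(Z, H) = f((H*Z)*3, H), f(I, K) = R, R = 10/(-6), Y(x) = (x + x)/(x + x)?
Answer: 5/3 ≈ 1.6667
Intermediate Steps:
Y(x) = 1 (Y(x) = (2*x)/((2*x)) = (2*x)*(1/(2*x)) = 1)
R = -5/3 (R = 10*(-1/6) = -5/3 ≈ -1.6667)
f(I, K) = -5/3
C(Z, H) = -5/3
-C(-169, Y(sqrt(-5 - 2))) = -1*(-5/3) = 5/3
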